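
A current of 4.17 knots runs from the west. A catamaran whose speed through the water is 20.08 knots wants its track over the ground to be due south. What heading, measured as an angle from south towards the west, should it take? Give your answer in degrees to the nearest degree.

The current pushes perpendicular to the desired track; the heading must have a component into the current equal to 4.17 knots: 20.08 sin θ = 4.17.
sin θ = 0.2077, so θ = 11.986°.

12°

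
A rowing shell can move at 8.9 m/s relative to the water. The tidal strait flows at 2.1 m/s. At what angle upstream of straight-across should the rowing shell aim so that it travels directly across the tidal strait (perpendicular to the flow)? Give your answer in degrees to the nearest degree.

14°

To cancel the current, the upstream component of the rowing shell's velocity must equal the flow: 8.9 sin θ = 2.1.
sin θ = 2.1 / 8.9 = 0.2360.
θ = arcsin(0.2360) = 13.648°.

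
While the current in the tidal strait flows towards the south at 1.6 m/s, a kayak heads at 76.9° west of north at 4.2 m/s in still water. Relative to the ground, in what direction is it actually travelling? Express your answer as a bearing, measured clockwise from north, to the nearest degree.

261°

Taking east as x and north as y: velocity relative to the water = (-4.091, 0.952) m/s; the water relative to ground = (0.000, -1.600) m/s.
Velocity relative to ground = (-4.091, 0.952) + (0.000, -1.600) = (-4.091, -0.648) m/s.
Bearing = atan2(-4.09, -0.65) = 261.00° clockwise from north.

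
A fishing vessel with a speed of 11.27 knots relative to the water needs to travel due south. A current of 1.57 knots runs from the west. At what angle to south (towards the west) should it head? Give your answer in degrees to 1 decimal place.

The current pushes perpendicular to the desired track; the heading must have a component into the current equal to 1.57 knots: 11.27 sin θ = 1.57.
sin θ = 0.1393, so θ = 8.008°.

8.0°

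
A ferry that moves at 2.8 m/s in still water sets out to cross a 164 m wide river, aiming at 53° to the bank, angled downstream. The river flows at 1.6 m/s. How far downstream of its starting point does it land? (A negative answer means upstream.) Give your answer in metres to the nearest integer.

241 m

Perpendicular speed = 2.236 m/s; crossing time = 164 / 2.236 = 73.339 s.
Net downstream speed = 3.285 m/s.
Drift = 3.285 × 73.339 = 240.926 m (downstream).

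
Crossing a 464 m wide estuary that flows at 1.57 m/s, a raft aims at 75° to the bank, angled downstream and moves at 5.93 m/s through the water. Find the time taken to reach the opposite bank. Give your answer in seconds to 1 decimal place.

The component of the raft's velocity perpendicular to the bank is 5.93 × sin 75° = 5.728 m/s.
The current is parallel to the bank, so it does not affect the crossing time.
Time = 464 / 5.728 = 81.006 s.

81.0 s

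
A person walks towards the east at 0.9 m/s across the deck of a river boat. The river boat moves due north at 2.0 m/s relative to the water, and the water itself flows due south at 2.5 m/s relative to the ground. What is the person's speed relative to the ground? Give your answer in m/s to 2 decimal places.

In east/north components (m/s): person relative to river boat = (0.900, 0.000); river boat relative to water = (0.000, 2.000); water relative to ground = (0.000, -2.500).
Sum = (0.900, -0.500) m/s.
Speed = |(0.900, -0.500)| = 1.030 m/s.

1.03 m/s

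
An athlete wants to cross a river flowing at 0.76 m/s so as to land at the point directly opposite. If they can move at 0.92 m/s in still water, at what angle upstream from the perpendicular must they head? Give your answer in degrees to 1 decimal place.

55.7°

To cancel the current, the upstream component of the athlete's velocity must equal the flow: 0.92 sin θ = 0.76.
sin θ = 0.76 / 0.92 = 0.8261.
θ = arcsin(0.8261) = 55.699°.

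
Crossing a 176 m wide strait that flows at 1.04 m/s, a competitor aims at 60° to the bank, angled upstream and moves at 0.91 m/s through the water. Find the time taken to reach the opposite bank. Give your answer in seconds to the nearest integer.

223 s

The component of the competitor's velocity perpendicular to the bank is 0.91 × sin 60° = 0.788 m/s.
The current is parallel to the bank, so it does not affect the crossing time.
Time = 176 / 0.788 = 223.327 s.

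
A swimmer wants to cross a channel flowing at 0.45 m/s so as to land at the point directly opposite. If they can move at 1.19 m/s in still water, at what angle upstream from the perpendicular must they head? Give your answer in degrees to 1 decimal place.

To cancel the current, the upstream component of the swimmer's velocity must equal the flow: 1.19 sin θ = 0.45.
sin θ = 0.45 / 1.19 = 0.3782.
θ = arcsin(0.3782) = 22.219°.

22.2°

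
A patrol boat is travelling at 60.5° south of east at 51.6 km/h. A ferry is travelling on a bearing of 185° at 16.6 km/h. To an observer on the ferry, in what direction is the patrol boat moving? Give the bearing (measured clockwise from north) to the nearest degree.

Taking east as x and north as y: patrol boat velocity = (25.409, -44.910) km/h; ferry velocity = (-1.447, -16.537) km/h.
Velocity of patrol boat relative to ferry = (25.409, -44.910) − (-1.447, -16.537) = (26.856, -28.374) km/h.
Bearing = atan2(26.86, -28.37) = 136.57° clockwise from north.

137°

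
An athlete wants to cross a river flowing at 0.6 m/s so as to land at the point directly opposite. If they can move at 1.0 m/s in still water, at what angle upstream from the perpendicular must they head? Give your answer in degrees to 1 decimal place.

36.9°

To cancel the current, the upstream component of the athlete's velocity must equal the flow: 1.0 sin θ = 0.6.
sin θ = 0.6 / 1.0 = 0.6000.
θ = arcsin(0.6000) = 36.870°.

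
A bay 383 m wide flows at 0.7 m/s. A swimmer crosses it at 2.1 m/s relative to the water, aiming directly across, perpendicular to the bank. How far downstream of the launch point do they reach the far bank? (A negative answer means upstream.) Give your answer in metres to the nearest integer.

Perpendicular speed = 2.100 m/s; crossing time = 383 / 2.100 = 182.381 s.
Net downstream speed = 0.700 m/s.
Drift = 0.700 × 182.381 = 127.667 m (downstream).

128 m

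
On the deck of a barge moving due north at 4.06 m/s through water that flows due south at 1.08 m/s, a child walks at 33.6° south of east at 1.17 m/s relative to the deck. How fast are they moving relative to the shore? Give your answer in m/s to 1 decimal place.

2.5 m/s

In east/north components (m/s): child relative to barge = (0.975, -0.647); barge relative to water = (0.000, 4.060); water relative to ground = (0.000, -1.080).
Sum = (0.975, 2.333) m/s.
Speed = |(0.975, 2.333)| = 2.528 m/s.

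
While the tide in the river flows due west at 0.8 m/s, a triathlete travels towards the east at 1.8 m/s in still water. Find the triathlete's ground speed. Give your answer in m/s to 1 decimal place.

Taking east as x and north as y: velocity relative to the water = (1.800, 0.000) m/s; the water relative to ground = (-0.800, 0.000) m/s.
Velocity relative to ground = (1.800, 0.000) + (-0.800, 0.000) = (1.000, 0.000) m/s.
Speed = |(1.000, 0.000)| = 1.000 m/s.

1.0 m/s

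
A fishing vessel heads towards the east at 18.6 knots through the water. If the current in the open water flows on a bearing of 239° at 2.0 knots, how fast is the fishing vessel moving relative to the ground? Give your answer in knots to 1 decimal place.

16.9 knots

Taking east as x and north as y: velocity relative to the water = (18.600, 0.000) knots; the water relative to ground = (-1.714, -1.030) knots.
Velocity relative to ground = (18.600, 0.000) + (-1.714, -1.030) = (16.886, -1.030) knots.
Speed = |(16.886, -1.030)| = 16.917 knots.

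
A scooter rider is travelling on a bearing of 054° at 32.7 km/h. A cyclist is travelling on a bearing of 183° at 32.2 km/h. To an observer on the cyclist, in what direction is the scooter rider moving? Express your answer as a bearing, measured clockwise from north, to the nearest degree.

Taking east as x and north as y: scooter rider velocity = (26.455, 19.221) km/h; cyclist velocity = (-1.685, -32.156) km/h.
Velocity of scooter rider relative to cyclist = (26.455, 19.221) − (-1.685, -32.156) = (28.140, 51.376) km/h.
Bearing = atan2(28.14, 51.38) = 28.71° clockwise from north.

029°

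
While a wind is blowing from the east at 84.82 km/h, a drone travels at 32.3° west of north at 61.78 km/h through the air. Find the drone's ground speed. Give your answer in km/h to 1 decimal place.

128.9 km/h

Taking east as x and north as y: velocity relative to the air = (-33.012, 52.220) km/h; the air relative to ground = (-84.820, 0.000) km/h.
Velocity relative to ground = (-33.012, 52.220) + (-84.820, 0.000) = (-117.832, 52.220) km/h.
Speed = |(-117.832, 52.220)| = 128.885 km/h.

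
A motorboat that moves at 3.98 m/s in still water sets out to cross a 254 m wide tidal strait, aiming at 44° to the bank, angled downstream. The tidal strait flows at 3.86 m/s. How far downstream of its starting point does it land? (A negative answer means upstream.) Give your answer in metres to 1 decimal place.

617.6 m

Perpendicular speed = 2.765 m/s; crossing time = 254 / 2.765 = 91.871 s.
Net downstream speed = 6.723 m/s.
Drift = 6.723 × 91.871 = 617.648 m (downstream).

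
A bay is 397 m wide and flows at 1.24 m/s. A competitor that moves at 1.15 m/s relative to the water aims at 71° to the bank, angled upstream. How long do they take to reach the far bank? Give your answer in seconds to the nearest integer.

365 s

The component of the competitor's velocity perpendicular to the bank is 1.15 × sin 71° = 1.087 m/s.
The current is parallel to the bank, so it does not affect the crossing time.
Time = 397 / 1.087 = 365.109 s.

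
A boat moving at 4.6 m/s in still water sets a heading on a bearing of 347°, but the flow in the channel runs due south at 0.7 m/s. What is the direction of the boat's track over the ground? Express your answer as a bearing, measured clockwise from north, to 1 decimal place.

Taking east as x and north as y: velocity relative to the water = (-1.035, 4.482) m/s; the water relative to ground = (0.000, -0.700) m/s.
Velocity relative to ground = (-1.035, 4.482) + (0.000, -0.700) = (-1.035, 3.782) m/s.
Bearing = atan2(-1.03, 3.78) = 344.70° clockwise from north.

344.7°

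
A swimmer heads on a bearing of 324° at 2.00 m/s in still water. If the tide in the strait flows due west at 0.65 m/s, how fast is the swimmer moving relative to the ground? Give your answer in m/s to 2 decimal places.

Taking east as x and north as y: velocity relative to the water = (-1.176, 1.618) m/s; the water relative to ground = (-0.650, 0.000) m/s.
Velocity relative to ground = (-1.176, 1.618) + (-0.650, 0.000) = (-1.826, 1.618) m/s.
Speed = |(-1.826, 1.618)| = 2.439 m/s.

2.44 m/s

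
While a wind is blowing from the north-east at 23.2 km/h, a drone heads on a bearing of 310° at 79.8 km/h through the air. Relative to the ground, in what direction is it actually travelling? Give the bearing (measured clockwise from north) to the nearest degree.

294°

Taking east as x and north as y: velocity relative to the air = (-61.130, 51.294) km/h; the air relative to ground = (-16.405, -16.405) km/h.
Velocity relative to ground = (-61.130, 51.294) + (-16.405, -16.405) = (-77.535, 34.890) km/h.
Bearing = atan2(-77.54, 34.89) = 294.23° clockwise from north.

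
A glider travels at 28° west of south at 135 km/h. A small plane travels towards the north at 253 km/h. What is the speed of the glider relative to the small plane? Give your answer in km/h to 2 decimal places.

377.56 km/h

Taking east as x and north as y: glider velocity = (-63.379, -119.198) km/h; small plane velocity = (0.000, 253.000) km/h.
Velocity of glider relative to small plane = (-63.379, -119.198) − (0.000, 253.000) = (-63.379, -372.198) km/h.
Magnitude = |(-63.379, -372.198)| = 377.555 km/h.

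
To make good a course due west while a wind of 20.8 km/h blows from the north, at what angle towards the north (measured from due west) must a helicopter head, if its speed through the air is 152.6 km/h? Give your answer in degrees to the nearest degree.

8°

The wind pushes perpendicular to the desired track; the heading must have a component into the wind equal to 20.8 km/h: 152.6 sin θ = 20.8.
sin θ = 0.1363, so θ = 7.834°.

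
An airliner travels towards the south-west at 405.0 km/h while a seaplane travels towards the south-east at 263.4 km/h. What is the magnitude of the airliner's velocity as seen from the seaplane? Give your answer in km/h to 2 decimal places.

483.12 km/h

Taking east as x and north as y: airliner velocity = (-286.378, -286.378) km/h; seaplane velocity = (186.252, -186.252) km/h.
Velocity of airliner relative to seaplane = (-286.378, -286.378) − (186.252, -186.252) = (-472.630, -100.126) km/h.
Magnitude = |(-472.630, -100.126)| = 483.120 km/h.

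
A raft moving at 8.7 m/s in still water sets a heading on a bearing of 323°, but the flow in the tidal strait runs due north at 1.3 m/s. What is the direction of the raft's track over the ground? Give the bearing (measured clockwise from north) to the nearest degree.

328°

Taking east as x and north as y: velocity relative to the water = (-5.236, 6.948) m/s; the water relative to ground = (0.000, 1.300) m/s.
Velocity relative to ground = (-5.236, 6.948) + (0.000, 1.300) = (-5.236, 8.248) m/s.
Bearing = atan2(-5.24, 8.25) = 327.59° clockwise from north.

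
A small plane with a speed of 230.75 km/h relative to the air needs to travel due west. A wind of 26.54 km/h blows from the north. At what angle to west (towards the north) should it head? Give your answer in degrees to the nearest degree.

7°

The wind pushes perpendicular to the desired track; the heading must have a component into the wind equal to 26.54 km/h: 230.75 sin θ = 26.54.
sin θ = 0.1150, so θ = 6.605°.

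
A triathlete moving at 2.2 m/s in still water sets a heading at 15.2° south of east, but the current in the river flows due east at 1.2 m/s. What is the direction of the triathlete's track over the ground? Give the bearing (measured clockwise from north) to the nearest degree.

Taking east as x and north as y: velocity relative to the water = (2.123, -0.577) m/s; the water relative to ground = (1.200, 0.000) m/s.
Velocity relative to ground = (2.123, -0.577) + (1.200, 0.000) = (3.323, -0.577) m/s.
Bearing = atan2(3.32, -0.58) = 99.85° clockwise from north.

100°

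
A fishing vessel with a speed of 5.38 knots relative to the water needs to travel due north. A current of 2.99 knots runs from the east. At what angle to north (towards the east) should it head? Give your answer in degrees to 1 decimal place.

The current pushes perpendicular to the desired track; the heading must have a component into the current equal to 2.99 knots: 5.38 sin θ = 2.99.
sin θ = 0.5558, so θ = 33.763°.

33.8°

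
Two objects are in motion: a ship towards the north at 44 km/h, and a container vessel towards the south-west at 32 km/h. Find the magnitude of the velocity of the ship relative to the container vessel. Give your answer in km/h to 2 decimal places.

Taking east as x and north as y: ship velocity = (0.000, 44.000) km/h; container vessel velocity = (-22.627, -22.627) km/h.
Velocity of ship relative to container vessel = (0.000, 44.000) − (-22.627, -22.627) = (22.627, 66.627) km/h.
Magnitude = |(22.627, 66.627)| = 70.365 km/h.

70.36 km/h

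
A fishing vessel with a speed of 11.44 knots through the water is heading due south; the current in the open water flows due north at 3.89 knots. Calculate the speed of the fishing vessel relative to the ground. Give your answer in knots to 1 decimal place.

7.6 knots

Taking east as x and north as y: velocity relative to the water = (0.000, -11.440) knots; the water relative to ground = (0.000, 3.890) knots.
Velocity relative to ground = (0.000, -11.440) + (0.000, 3.890) = (0.000, -7.550) knots.
Speed = |(0.000, -7.550)| = 7.550 knots.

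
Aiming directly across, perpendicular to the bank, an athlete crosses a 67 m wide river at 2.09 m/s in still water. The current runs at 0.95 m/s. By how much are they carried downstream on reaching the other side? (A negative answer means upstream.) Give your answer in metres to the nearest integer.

30 m

Perpendicular speed = 2.090 m/s; crossing time = 67 / 2.090 = 32.057 s.
Net downstream speed = 0.950 m/s.
Drift = 0.950 × 32.057 = 30.455 m (downstream).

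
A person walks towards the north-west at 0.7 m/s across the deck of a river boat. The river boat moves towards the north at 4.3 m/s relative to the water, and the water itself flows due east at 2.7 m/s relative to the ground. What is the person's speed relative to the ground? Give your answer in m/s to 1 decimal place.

5.3 m/s

In east/north components (m/s): person relative to river boat = (-0.495, 0.495); river boat relative to water = (0.000, 4.300); water relative to ground = (2.700, 0.000).
Sum = (2.205, 4.795) m/s.
Speed = |(2.205, 4.795)| = 5.278 m/s.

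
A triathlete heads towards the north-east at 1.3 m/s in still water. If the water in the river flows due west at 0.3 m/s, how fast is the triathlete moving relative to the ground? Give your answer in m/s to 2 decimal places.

Taking east as x and north as y: velocity relative to the water = (0.919, 0.919) m/s; the water relative to ground = (-0.300, 0.000) m/s.
Velocity relative to ground = (0.919, 0.919) + (-0.300, 0.000) = (0.619, 0.919) m/s.
Speed = |(0.619, 0.919)| = 1.108 m/s.

1.11 m/s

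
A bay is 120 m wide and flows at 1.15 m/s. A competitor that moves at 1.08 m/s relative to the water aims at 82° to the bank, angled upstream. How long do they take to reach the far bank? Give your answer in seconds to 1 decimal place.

The component of the competitor's velocity perpendicular to the bank is 1.08 × sin 82° = 1.069 m/s.
The flow acts along the bank and has no component across it.
Time = 120 / 1.069 = 112.203 s.

112.2 s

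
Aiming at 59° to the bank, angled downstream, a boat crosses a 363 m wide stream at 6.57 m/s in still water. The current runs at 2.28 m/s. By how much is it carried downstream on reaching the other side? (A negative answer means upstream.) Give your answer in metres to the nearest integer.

365 m

Perpendicular speed = 5.632 m/s; crossing time = 363 / 5.632 = 64.458 s.
Net downstream speed = 5.664 m/s.
Drift = 5.664 × 64.458 = 365.076 m (downstream).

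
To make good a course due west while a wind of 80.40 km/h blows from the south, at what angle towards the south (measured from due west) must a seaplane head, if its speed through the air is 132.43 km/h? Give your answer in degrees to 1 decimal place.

37.4°

The wind pushes perpendicular to the desired track; the heading must have a component into the wind equal to 80.40 km/h: 132.43 sin θ = 80.40.
sin θ = 0.6071, so θ = 37.381°.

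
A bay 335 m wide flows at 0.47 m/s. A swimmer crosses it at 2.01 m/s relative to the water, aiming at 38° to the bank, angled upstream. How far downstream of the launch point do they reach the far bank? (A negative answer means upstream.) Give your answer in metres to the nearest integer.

-302 m

Perpendicular speed = 1.237 m/s; crossing time = 335 / 1.237 = 270.712 s.
Net downstream speed = -1.114 m/s.
Drift = -1.114 × 270.712 = -301.546 m (upstream).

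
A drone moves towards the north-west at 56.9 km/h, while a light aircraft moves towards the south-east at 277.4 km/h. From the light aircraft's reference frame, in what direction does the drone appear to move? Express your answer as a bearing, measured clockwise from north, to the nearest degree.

Taking east as x and north as y: drone velocity = (-40.234, 40.234) km/h; light aircraft velocity = (196.151, -196.151) km/h.
Velocity of drone relative to light aircraft = (-40.234, 40.234) − (196.151, -196.151) = (-236.386, 236.386) km/h.
Bearing = atan2(-236.39, 236.39) = 315.00° clockwise from north.

315°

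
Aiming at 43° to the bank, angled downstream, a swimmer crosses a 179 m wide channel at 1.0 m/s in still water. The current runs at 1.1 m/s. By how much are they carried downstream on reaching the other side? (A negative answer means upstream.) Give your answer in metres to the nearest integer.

Perpendicular speed = 0.682 m/s; crossing time = 179 / 0.682 = 262.464 s.
Net downstream speed = 1.831 m/s.
Drift = 1.831 × 262.464 = 480.664 m (downstream).

481 m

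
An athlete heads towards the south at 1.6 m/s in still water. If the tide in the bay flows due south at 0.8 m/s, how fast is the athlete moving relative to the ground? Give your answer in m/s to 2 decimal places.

Taking east as x and north as y: velocity relative to the water = (0.000, -1.600) m/s; the water relative to ground = (0.000, -0.800) m/s.
Velocity relative to ground = (0.000, -1.600) + (0.000, -0.800) = (0.000, -2.400) m/s.
Speed = |(0.000, -2.400)| = 2.400 m/s.

2.40 m/s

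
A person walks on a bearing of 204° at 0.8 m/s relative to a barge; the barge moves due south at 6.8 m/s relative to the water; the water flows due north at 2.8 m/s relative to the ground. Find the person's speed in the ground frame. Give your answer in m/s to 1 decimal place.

In east/north components (m/s): person relative to barge = (-0.325, -0.731); barge relative to water = (0.000, -6.800); water relative to ground = (0.000, 2.800).
Sum = (-0.325, -4.731) m/s.
Speed = |(-0.325, -4.731)| = 4.742 m/s.

4.7 m/s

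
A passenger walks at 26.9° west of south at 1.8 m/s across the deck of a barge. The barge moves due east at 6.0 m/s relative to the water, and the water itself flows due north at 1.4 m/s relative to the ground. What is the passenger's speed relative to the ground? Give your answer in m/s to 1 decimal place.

5.2 m/s

In east/north components (m/s): passenger relative to barge = (-0.814, -1.605); barge relative to water = (6.000, 0.000); water relative to ground = (0.000, 1.400).
Sum = (5.186, -0.205) m/s.
Speed = |(5.186, -0.205)| = 5.190 m/s.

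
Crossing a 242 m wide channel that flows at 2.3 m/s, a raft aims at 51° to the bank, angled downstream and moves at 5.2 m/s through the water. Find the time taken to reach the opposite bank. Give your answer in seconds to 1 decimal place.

The component of the raft's velocity perpendicular to the bank is 5.2 × sin 51° = 4.041 m/s.
The current is parallel to the bank, so it does not affect the crossing time.
Time = 242 / 4.041 = 59.884 s.

59.9 s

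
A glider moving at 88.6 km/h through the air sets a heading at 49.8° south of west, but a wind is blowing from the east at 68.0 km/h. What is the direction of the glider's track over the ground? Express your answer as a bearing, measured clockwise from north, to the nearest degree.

Taking east as x and north as y: velocity relative to the air = (-57.188, -67.672) km/h; the air relative to ground = (-68.000, 0.000) km/h.
Velocity relative to ground = (-57.188, -67.672) + (-68.000, 0.000) = (-125.188, -67.672) km/h.
Bearing = atan2(-125.19, -67.67) = 241.61° clockwise from north.

242°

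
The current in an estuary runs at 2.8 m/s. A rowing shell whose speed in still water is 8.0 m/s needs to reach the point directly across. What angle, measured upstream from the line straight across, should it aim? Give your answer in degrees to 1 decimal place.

20.5°

To cancel the current, the upstream component of the rowing shell's velocity must equal the flow: 8.0 sin θ = 2.8.
sin θ = 2.8 / 8.0 = 0.3500.
θ = arcsin(0.3500) = 20.487°.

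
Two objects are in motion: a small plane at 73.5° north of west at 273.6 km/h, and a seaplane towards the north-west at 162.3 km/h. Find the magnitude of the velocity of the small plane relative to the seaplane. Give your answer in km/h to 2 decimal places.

Taking east as x and north as y: small plane velocity = (-77.707, 262.333) km/h; seaplane velocity = (-114.763, 114.763) km/h.
Velocity of small plane relative to seaplane = (-77.707, 262.333) − (-114.763, 114.763) = (37.057, 147.570) km/h.
Magnitude = |(37.057, 147.570)| = 152.151 km/h.

152.15 km/h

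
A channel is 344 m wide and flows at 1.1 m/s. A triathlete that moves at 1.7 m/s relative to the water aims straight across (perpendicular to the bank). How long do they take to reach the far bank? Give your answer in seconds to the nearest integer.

202 s

The component of the triathlete's velocity perpendicular to the bank is 1.7 m/s.
The current is parallel to the bank, so it does not affect the crossing time.
Time = 344 / 1.700 = 202.353 s.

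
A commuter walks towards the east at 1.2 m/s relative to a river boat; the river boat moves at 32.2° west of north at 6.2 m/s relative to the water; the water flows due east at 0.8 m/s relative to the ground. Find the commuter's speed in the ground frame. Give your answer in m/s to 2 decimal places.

5.41 m/s

In east/north components (m/s): commuter relative to river boat = (1.200, 0.000); river boat relative to water = (-3.304, 5.246); water relative to ground = (0.800, 0.000).
Sum = (-1.304, 5.246) m/s.
Speed = |(-1.304, 5.246)| = 5.406 m/s.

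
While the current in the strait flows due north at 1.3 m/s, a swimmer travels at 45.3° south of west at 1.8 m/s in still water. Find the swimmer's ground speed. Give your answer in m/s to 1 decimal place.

1.3 m/s

Taking east as x and north as y: velocity relative to the water = (-1.266, -1.279) m/s; the water relative to ground = (0.000, 1.300) m/s.
Velocity relative to ground = (-1.266, -1.279) + (0.000, 1.300) = (-1.266, 0.021) m/s.
Speed = |(-1.266, 0.021)| = 1.266 m/s.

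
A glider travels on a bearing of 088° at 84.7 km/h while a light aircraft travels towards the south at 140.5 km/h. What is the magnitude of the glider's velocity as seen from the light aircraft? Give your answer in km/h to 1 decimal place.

166.6 km/h

Taking east as x and north as y: glider velocity = (84.648, 2.956) km/h; light aircraft velocity = (0.000, -140.500) km/h.
Velocity of glider relative to light aircraft = (84.648, 2.956) − (0.000, -140.500) = (84.648, 143.456) km/h.
Magnitude = |(84.648, 143.456)| = 166.568 km/h.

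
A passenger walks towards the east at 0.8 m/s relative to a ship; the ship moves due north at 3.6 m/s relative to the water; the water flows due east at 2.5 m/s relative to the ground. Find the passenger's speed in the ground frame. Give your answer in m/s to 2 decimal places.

In east/north components (m/s): passenger relative to ship = (0.800, 0.000); ship relative to water = (0.000, 3.600); water relative to ground = (2.500, 0.000).
Sum = (3.300, 3.600) m/s.
Speed = |(3.300, 3.600)| = 4.884 m/s.

4.88 m/s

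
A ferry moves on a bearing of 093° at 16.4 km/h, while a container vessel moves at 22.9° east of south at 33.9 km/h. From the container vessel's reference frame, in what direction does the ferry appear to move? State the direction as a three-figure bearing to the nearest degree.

Taking east as x and north as y: ferry velocity = (16.378, -0.858) km/h; container vessel velocity = (13.191, -31.228) km/h.
Velocity of ferry relative to container vessel = (16.378, -0.858) − (13.191, -31.228) = (3.186, 30.370) km/h.
Bearing = atan2(3.19, 30.37) = 5.99° clockwise from north.

006°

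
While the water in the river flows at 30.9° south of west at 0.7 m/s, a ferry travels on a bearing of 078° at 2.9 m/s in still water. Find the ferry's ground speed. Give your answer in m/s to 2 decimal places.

Taking east as x and north as y: velocity relative to the water = (2.837, 0.603) m/s; the water relative to ground = (-0.601, -0.359) m/s.
Velocity relative to ground = (2.837, 0.603) + (-0.601, -0.359) = (2.236, 0.243) m/s.
Speed = |(2.236, 0.243)| = 2.249 m/s.

2.25 m/s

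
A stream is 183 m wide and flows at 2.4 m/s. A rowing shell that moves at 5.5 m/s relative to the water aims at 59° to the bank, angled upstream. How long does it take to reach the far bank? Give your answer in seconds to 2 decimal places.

38.82 s

The component of the rowing shell's velocity perpendicular to the bank is 5.5 × sin 59° = 4.714 m/s.
Only the cross-stream component determines the crossing time; the current contributes nothing perpendicular to the bank.
Time = 183 / 4.714 = 38.817 s.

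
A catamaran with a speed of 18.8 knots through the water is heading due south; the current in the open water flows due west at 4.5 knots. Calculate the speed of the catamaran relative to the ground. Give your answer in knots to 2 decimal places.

Taking east as x and north as y: velocity relative to the water = (0.000, -18.800) knots; the water relative to ground = (-4.500, 0.000) knots.
Velocity relative to ground = (0.000, -18.800) + (-4.500, 0.000) = (-4.500, -18.800) knots.
Speed = |(-4.500, -18.800)| = 19.331 knots.

19.33 knots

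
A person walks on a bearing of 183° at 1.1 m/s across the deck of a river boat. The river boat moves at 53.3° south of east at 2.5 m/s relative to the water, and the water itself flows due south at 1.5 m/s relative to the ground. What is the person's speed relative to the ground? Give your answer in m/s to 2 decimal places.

4.82 m/s

In east/north components (m/s): person relative to river boat = (-0.058, -1.098); river boat relative to water = (1.494, -2.004); water relative to ground = (0.000, -1.500).
Sum = (1.436, -4.603) m/s.
Speed = |(1.436, -4.603)| = 4.822 m/s.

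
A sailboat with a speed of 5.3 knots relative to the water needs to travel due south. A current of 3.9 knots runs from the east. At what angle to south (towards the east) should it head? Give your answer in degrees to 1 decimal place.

47.4°

The current pushes perpendicular to the desired track; the heading must have a component into the current equal to 3.9 knots: 5.3 sin θ = 3.9.
sin θ = 0.7358, so θ = 47.379°.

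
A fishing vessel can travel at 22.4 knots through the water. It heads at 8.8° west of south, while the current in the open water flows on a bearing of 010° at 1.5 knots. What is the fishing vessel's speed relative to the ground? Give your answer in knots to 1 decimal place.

Taking east as x and north as y: velocity relative to the water = (-3.427, -22.136) knots; the water relative to ground = (0.260, 1.477) knots.
Velocity relative to ground = (-3.427, -22.136) + (0.260, 1.477) = (-3.166, -20.659) knots.
Speed = |(-3.166, -20.659)| = 20.900 knots.

20.9 knots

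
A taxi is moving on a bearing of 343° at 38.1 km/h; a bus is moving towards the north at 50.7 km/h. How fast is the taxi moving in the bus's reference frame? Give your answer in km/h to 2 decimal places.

Taking east as x and north as y: taxi velocity = (-11.139, 36.435) km/h; bus velocity = (0.000, 50.700) km/h.
Velocity of taxi relative to bus = (-11.139, 36.435) − (0.000, 50.700) = (-11.139, -14.265) km/h.
Magnitude = |(-11.139, -14.265)| = 18.099 km/h.

18.10 km/h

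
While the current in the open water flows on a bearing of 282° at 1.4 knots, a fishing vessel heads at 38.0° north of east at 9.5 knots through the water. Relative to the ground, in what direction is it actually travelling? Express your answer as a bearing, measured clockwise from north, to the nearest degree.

045°

Taking east as x and north as y: velocity relative to the water = (7.486, 5.849) knots; the water relative to ground = (-1.369, 0.291) knots.
Velocity relative to ground = (7.486, 5.849) + (-1.369, 0.291) = (6.117, 6.140) knots.
Bearing = atan2(6.12, 6.14) = 44.89° clockwise from north.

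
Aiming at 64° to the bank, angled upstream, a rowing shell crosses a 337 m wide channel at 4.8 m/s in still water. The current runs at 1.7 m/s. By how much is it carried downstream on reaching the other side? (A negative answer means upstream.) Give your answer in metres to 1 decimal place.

Perpendicular speed = 4.314 m/s; crossing time = 337 / 4.314 = 78.114 s.
Net downstream speed = -0.404 m/s.
Drift = -0.404 × 78.114 = -31.572 m (upstream).

-31.6 m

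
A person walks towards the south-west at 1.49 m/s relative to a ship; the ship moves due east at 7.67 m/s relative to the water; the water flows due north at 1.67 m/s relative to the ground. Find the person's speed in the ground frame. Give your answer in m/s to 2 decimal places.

In east/north components (m/s): person relative to ship = (-1.054, -1.054); ship relative to water = (7.670, 0.000); water relative to ground = (0.000, 1.670).
Sum = (6.616, 0.616) m/s.
Speed = |(6.616, 0.616)| = 6.645 m/s.

6.65 m/s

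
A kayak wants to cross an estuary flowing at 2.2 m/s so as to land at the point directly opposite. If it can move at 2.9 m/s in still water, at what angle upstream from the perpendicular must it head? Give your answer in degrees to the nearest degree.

49°

To cancel the current, the upstream component of the kayak's velocity must equal the flow: 2.9 sin θ = 2.2.
sin θ = 2.2 / 2.9 = 0.7586.
θ = arcsin(0.7586) = 49.343°.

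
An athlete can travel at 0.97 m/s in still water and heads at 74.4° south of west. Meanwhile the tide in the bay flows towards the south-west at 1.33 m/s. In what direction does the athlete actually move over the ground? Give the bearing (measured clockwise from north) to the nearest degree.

213°

Taking east as x and north as y: velocity relative to the water = (-0.261, -0.934) m/s; the water relative to ground = (-0.940, -0.940) m/s.
Velocity relative to ground = (-0.261, -0.934) + (-0.940, -0.940) = (-1.201, -1.875) m/s.
Bearing = atan2(-1.20, -1.87) = 212.65° clockwise from north.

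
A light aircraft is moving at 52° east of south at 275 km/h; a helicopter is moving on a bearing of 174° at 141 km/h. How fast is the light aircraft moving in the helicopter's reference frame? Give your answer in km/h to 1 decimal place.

204.0 km/h

Taking east as x and north as y: light aircraft velocity = (216.703, -169.307) km/h; helicopter velocity = (14.739, -140.228) km/h.
Velocity of light aircraft relative to helicopter = (216.703, -169.307) − (14.739, -140.228) = (201.964, -29.079) km/h.
Magnitude = |(201.964, -29.079)| = 204.047 km/h.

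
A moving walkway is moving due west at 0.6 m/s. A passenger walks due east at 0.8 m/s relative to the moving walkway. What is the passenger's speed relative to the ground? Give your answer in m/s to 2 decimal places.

0.20 m/s

Taking east as x and north as y: moving walkway velocity = (-0.600, 0.000) m/s; passenger velocity relative to moving walkway = (0.800, 0.000) m/s.
Velocity relative to ground = (-0.600, 0.000) + (0.800, 0.000) = (0.200, 0.000) m/s.
Speed = |(0.200, 0.000)| = 0.200 m/s.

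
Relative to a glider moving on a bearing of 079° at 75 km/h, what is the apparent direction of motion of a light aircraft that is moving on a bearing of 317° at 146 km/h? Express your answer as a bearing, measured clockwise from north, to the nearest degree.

Taking east as x and north as y: light aircraft velocity = (-99.572, 106.778) km/h; glider velocity = (73.622, 14.311) km/h.
Velocity of light aircraft relative to glider = (-99.572, 106.778) − (73.622, 14.311) = (-173.194, 92.467) km/h.
Bearing = atan2(-173.19, 92.47) = 298.10° clockwise from north.

298°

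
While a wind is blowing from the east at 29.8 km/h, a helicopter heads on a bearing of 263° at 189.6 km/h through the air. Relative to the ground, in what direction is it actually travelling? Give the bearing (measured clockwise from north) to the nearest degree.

264°

Taking east as x and north as y: velocity relative to the air = (-188.187, -23.106) km/h; the air relative to ground = (-29.800, 0.000) km/h.
Velocity relative to ground = (-188.187, -23.106) + (-29.800, 0.000) = (-217.987, -23.106) km/h.
Bearing = atan2(-217.99, -23.11) = 263.95° clockwise from north.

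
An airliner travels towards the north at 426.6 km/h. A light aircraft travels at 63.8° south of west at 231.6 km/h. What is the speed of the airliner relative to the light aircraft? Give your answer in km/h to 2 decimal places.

642.59 km/h

Taking east as x and north as y: airliner velocity = (0.000, 426.600) km/h; light aircraft velocity = (-102.253, -207.805) km/h.
Velocity of airliner relative to light aircraft = (0.000, 426.600) − (-102.253, -207.805) = (102.253, 634.405) km/h.
Magnitude = |(102.253, 634.405)| = 642.593 km/h.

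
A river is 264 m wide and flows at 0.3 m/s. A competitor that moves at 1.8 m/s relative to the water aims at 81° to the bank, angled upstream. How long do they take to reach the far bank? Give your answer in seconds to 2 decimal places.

The component of the competitor's velocity perpendicular to the bank is 1.8 × sin 81° = 1.778 m/s.
The current is parallel to the bank, so it does not affect the crossing time.
Time = 264 / 1.778 = 148.495 s.

148.49 s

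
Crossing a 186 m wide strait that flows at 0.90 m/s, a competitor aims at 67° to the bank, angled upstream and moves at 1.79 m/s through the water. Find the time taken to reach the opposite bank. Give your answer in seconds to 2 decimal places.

The component of the competitor's velocity perpendicular to the bank is 1.79 × sin 67° = 1.648 m/s.
Only the cross-stream component determines the crossing time; the current contributes nothing perpendicular to the bank.
Time = 186 / 1.648 = 112.884 s.

112.88 s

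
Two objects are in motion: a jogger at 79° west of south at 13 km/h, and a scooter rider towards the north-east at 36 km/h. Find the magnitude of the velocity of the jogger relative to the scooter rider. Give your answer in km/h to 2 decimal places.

47.34 km/h

Taking east as x and north as y: jogger velocity = (-12.761, -2.481) km/h; scooter rider velocity = (25.456, 25.456) km/h.
Velocity of jogger relative to scooter rider = (-12.761, -2.481) − (25.456, 25.456) = (-38.217, -27.936) km/h.
Magnitude = |(-38.217, -27.936)| = 47.339 km/h.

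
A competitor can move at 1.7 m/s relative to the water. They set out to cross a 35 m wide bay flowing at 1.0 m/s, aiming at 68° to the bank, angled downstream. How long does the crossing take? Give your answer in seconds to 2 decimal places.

The component of the competitor's velocity perpendicular to the bank is 1.7 × sin 68° = 1.576 m/s.
The current is parallel to the bank, so it does not affect the crossing time.
Time = 35 / 1.576 = 22.205 s.

22.21 s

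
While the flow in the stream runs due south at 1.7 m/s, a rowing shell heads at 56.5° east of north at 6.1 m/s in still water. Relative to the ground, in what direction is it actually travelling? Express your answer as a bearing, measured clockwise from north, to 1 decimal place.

Taking east as x and north as y: velocity relative to the water = (5.087, 3.367) m/s; the water relative to ground = (0.000, -1.700) m/s.
Velocity relative to ground = (5.087, 3.367) + (0.000, -1.700) = (5.087, 1.667) m/s.
Bearing = atan2(5.09, 1.67) = 71.86° clockwise from north.

071.9°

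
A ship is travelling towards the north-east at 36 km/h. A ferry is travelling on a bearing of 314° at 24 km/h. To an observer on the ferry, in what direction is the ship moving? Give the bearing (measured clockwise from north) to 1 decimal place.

Taking east as x and north as y: ship velocity = (25.456, 25.456) km/h; ferry velocity = (-17.264, 16.672) km/h.
Velocity of ship relative to ferry = (25.456, 25.456) − (-17.264, 16.672) = (42.720, 8.784) km/h.
Bearing = atan2(42.72, 8.78) = 78.38° clockwise from north.

078.4°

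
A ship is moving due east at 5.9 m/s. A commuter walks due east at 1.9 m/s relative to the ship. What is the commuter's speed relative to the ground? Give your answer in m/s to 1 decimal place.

Taking east as x and north as y: ship velocity = (5.900, 0.000) m/s; commuter velocity relative to ship = (1.900, 0.000) m/s.
Velocity relative to ground = (5.900, 0.000) + (1.900, 0.000) = (7.800, 0.000) m/s.
Speed = |(7.800, 0.000)| = 7.800 m/s.

7.8 m/s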